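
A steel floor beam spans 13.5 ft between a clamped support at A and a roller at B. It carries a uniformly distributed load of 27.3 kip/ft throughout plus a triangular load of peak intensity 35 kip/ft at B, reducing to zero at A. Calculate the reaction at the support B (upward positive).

R_B = 268.1 kip

Choose R_B as the redundant. The primary structure is the cantilever fixed at A.
Downward deflection at the released point B due to the loads:
  UDL 27.3: wL⁴/(8EI) = 113346/EI
  triangular load, peak 35 at the free end: 11w₀L⁴/(120EI) = 106565/EI
  δ_0 = 219911/EI
Tip deflection under a unit load at B: L³/(3EI) = 820.1/EI.
Compatibility at B: δ_0 − R_B·δ_{BB} = 0, so R_B = 219911/820.1 = 268.1 kip.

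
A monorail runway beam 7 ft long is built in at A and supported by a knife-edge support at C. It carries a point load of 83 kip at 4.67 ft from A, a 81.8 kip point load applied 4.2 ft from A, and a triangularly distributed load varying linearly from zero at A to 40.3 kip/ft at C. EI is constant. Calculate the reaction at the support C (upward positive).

R_C = 156 kip

Remove the prop at C; the released (primary) structure is a cantilever built in at A.
Primary-structure tip deflection at C by superposition:
  point load 83 at a = 4.67: Pa²(3L − a)/(6EI) = 4927/EI
  point load 81.8 at a = 4.2: Pa²(3L − a)/(6EI) = 4040/EI
  triangular load, peak 40.3 at the free end: 11w₀L⁴/(120EI) = 8870/EI
  δ_0 = 17837/EI
Flexibility coefficient — unit upward force at C: δ_{CC} = L³/(3EI) = 114.3/EI.
The prop prevents deflection at C: R_C = δ_0/δ_{CC} = 17837/114.3 = 156 kip.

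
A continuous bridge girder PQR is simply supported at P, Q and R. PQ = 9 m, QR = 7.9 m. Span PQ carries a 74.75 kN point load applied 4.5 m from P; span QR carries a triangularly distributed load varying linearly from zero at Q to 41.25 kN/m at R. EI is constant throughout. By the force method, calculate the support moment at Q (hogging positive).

M_Q = 137.4 kN·m

Take M_Q as the redundant. Released structure: two simple spans PQ and QR with a hinge at Q.
Rotations at Q on the released spans (each span's end-slope, ×1/EI):
  span PQ: point load 74.75 at a = 4.5: Pab(L + a)/(6LEI) = 378.4/EI
  span QR: triangular load, peak 41.25: 7w₀L³/(360EI) = 395.5/EI
  relative rotation θ_0 = (378.4 + 395.5)/EI = 773.9/EI
A unit hogging moment at Q produces rotation L₁/(3EI) + L₂/(3EI) = 5.633/EI.
Compatibility: M_Q·(L₁+L₂)/(3EI) = θ_0, giving M_Q = 137.4 kN·m (hogging).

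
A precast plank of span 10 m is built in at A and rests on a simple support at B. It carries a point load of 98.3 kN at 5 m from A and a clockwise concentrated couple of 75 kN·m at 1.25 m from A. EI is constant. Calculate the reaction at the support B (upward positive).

Take the reaction at B as the redundant and release it; the primary structure is a cantilever fixed at A.
Deflection at B on the released cantilever, summing each load's contribution:
  point load 98.3 at a = 5: Pa²(3L − a)/(6EI) = 10240/EI
  clockwise couple 75 at a = 1.25: M₀a(2L − a)/(2EI) = 878.9/EI
  δ_0 = 11118/EI
Flexibility coefficient — unit upward force at B: δ_{BB} = L³/(3EI) = 333.3/EI.
Compatibility at B: δ_0 − R_B·δ_{BB} = 0, so R_B = 11118/333.3 = 33.36 kN.

R_B = 33.36 kN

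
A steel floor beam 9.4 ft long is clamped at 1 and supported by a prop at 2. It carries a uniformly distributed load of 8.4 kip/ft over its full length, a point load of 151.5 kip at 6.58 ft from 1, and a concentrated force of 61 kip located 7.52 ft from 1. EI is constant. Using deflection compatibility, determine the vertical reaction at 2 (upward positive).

R_2 = 157.9 kip

Release the roller at 2. Primary structure: cantilever fixed at 1.
Deflection at 2 on the released cantilever, summing each load's contribution:
  UDL 8.4: wL⁴/(8EI) = 8198/EI
  point load 151.5 at a = 6.58: Pa²(3L − a)/(6EI) = 23636/EI
  point load 61 at a = 7.52: Pa²(3L − a)/(6EI) = 11890/EI
  δ_0 = 43723/EI
Tip deflection under a unit load at 2: L³/(3EI) = 276.9/EI.
Compatibility at 2: δ_0 − R_2·δ_{22} = 0, so R_2 = 43723/276.9 = 157.9 kip.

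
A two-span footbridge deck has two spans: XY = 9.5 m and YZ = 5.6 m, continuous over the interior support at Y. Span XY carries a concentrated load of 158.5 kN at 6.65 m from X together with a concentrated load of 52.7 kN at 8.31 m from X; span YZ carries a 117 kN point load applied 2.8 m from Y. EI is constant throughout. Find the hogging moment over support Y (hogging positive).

Take M_Y as the redundant. Released structure: two simple spans XY and YZ with a hinge at Y.
End slopes at the hinge Y, treating each span as simply supported:
  span XY: point load 158.5 at a = 6.65: Pab(L + a)/(6LEI) = 851.1/EI
  span XY: point load 52.7 at a = 8.31: Pab(L + a)/(6LEI) = 162.8/EI
  span YZ: point load 117 at a = 2.8: Pab(L + b)/(6LEI) = 229.3/EI
  relative rotation θ_0 = (1014 + 229.3)/EI = 1243/EI
A unit hogging moment at Y produces rotation L₁/(3EI) + L₂/(3EI) = 5.033/EI.
Compatibility: M_Y·(L₁+L₂)/(3EI) = θ_0, giving M_Y = 247 kN·m (hogging).

M_Y = 247 kN·m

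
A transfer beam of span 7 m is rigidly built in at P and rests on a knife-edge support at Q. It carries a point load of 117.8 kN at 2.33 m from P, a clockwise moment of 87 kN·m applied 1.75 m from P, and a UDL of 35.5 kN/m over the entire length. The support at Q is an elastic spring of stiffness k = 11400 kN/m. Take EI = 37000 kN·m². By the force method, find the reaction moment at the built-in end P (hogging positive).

M_P = 422.9 kN·m

Choose R_Q as the redundant. The primary structure is the cantilever fixed at P.
Deflection at Q on the released cantilever, summing each load's contribution:
  point load 117.8 at a = 2.33: Pa²(3L − a)/(6EI) = 1990/EI
  clockwise couple 87 at a = 1.75: M₀a(2L − a)/(2EI) = 932.5/EI
  UDL 35.5: wL⁴/(8EI) = 10654/EI
  δ_0 = 13577/EI
Tip deflection under a unit load at Q: L³/(3EI) = 114.3/EI.
With EI = 37000 kN·m²: δ_0 = 0.36694 m and δ_{QQ} = 0.00309 m/kN.
Compatibility — the spring shortens by R_Q/k under the reaction it provides: δ_0 − R_Q·δ_{QQ} = R_Q/k. With 1/k = 0.000088 m/kN, R_Q = δ_0 / (δ_{QQ} + 1/k) = 0.36694 / (0.00309 + 0.000088) = 115.5 kN.
Moment equilibrium about P: M_P = Σ(load moments about P) − R_Q·L = 1231 − 115.5×7 = 422.9 kN·m.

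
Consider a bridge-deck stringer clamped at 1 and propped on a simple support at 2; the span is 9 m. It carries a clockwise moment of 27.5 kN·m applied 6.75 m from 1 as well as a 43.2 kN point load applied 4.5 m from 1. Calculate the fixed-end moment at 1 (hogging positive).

Choose R_2 as the redundant. The primary structure is the cantilever fixed at 1.
Primary-structure tip deflection at 2 by superposition:
  clockwise couple 27.5 at a = 6.75: M₀a(2L − a)/(2EI) = 1044/EI
  point load 43.2 at a = 4.5: Pa²(3L − a)/(6EI) = 3280/EI
  δ_0 = 4325/EI
Tip deflection under a unit load at 2: L³/(3EI) = 243/EI.
Compatibility at 2: δ_0 − R_2·δ_{22} = 0, so R_2 = 4325/243 = 17.8 kN.
Moment equilibrium about 1: M_1 = Σ(load moments about 1) − R_2·L = 221.9 − 17.8×9 = 61.73 kN·m.

M_1 = 61.73 kN·m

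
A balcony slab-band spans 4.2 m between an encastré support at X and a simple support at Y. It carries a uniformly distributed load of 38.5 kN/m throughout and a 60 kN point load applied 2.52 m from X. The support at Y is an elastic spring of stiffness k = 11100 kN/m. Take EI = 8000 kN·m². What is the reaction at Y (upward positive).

Release the roller at Y. Primary structure: cantilever fixed at X.
Downward deflection at the released point Y due to the loads:
  UDL 38.5: wL⁴/(8EI) = 1498/EI
  point load 60 at a = 2.52: Pa²(3L − a)/(6EI) = 640.1/EI
  δ_0 = 2138/EI
Flexibility coefficient — unit upward force at Y: δ_{YY} = L³/(3EI) = 24.7/EI.
With EI = 8000 kN·m²: δ_0 = 0.2672 m and δ_{YY} = 0.003087 m/kN.
Compatibility — the spring shortens by R_Y/k under the reaction it provides: δ_0 − R_Y·δ_{YY} = R_Y/k. With 1/k = 0.00009 m/kN, R_Y = δ_0 / (δ_{YY} + 1/k) = 0.2672 / (0.003087 + 0.00009) = 84.1 kN.

R_Y = 84.1 kN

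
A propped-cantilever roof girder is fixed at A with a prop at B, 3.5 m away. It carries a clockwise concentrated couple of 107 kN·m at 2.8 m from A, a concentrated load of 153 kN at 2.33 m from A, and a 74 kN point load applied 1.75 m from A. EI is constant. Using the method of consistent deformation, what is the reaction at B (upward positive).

Take the reaction at B as the redundant and release it; the primary structure is a cantilever fixed at A.
Downward deflection at the released point B due to the loads:
  clockwise couple 107 at a = 2.8: M₀a(2L − a)/(2EI) = 629.2/EI
  point load 153 at a = 2.33: Pa²(3L − a)/(6EI) = 1131/EI
  point load 74 at a = 1.75: Pa²(3L − a)/(6EI) = 330.5/EI
  δ_0 = 2091/EI
Tip deflection under a unit load at B: L³/(3EI) = 14.29/EI.
The prop prevents deflection at B: R_B = δ_0/δ_{BB} = 2091/14.29 = 146.3 kN.

R_B = 146.3 kN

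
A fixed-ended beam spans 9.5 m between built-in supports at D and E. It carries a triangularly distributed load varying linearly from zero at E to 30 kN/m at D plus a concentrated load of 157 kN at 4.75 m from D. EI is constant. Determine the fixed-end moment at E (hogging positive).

Release both end moments; the primary structure is a simply-supported span DE with redundants M_D and M_E.
On the primary (simply-supported) span, the end slopes from the loading are:
  at D: triangular load, peak 30: w₀L³/(45EI) = 571.6/EI
  at E: triangular load, peak 30: 7w₀L³/(360EI) = 500.1/EI
  at D: point load 157 at a = 4.75: Pab(L + b)/(6LEI) = 885.6/EI
  at E: point load 157 at a = 4.75: Pab(L + a)/(6LEI) = 885.6/EI
  θ_D0 = 1457/EI,  θ_E0 = 1386/EI
Flexibility coefficients: a unit moment at one end gives L/(3EI) there and L/(6EI) at the far end, so f₁₁ = f₂₂ = 3.167/EI and f₁₂ = f₂₁ = 1.583/EI.
Compatibility — zero rotation at each built-in end:
  3.167 M_D + 1.583 M_E = 1457
  1.583 M_D + 3.167 M_E = 1386
Solving the pair gives M_D = 321.8 kN·m and M_E = 276.7 kN·m (hogging).

M_E = 276.7 kN·m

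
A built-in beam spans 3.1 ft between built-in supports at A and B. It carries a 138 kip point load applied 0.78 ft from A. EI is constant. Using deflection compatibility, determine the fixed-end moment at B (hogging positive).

Take the two fixed-end moments M_A, M_B as redundants; the released structure is the simple span AB.
End rotations of the released simple span under the applied load (×1/EI):
  at A: point load 138 at a = 0.78: Pab(L + b)/(6LEI) = 72.77/EI
  at B: point load 138 at a = 0.78: Pab(L + a)/(6LEI) = 52.09/EI
  θ_A0 = 72.77/EI,  θ_B0 = 52.09/EI
Flexibility coefficients: a unit moment at one end gives L/(3EI) there and L/(6EI) at the far end, so f₁₁ = f₂₂ = 1.033/EI and f₁₂ = f₂₁ = 0.5167/EI.
Compatibility — zero rotation at each built-in end:
  1.033 M_A + 0.5167 M_B = 72.77
  0.5167 M_A + 1.033 M_B = 52.09
Solving the pair gives M_A = 60.29 kip·ft and M_B = 20.27 kip·ft (hogging).

M_B = 20.27 kip·ft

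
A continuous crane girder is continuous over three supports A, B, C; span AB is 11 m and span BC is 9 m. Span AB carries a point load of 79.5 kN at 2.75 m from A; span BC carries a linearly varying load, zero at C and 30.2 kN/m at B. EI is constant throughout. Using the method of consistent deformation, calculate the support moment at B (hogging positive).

M_B = 129.8 kN·m

Release continuity at B by inserting a hinge; the redundant is the internal moment M_B. The primary structure is two simply-supported spans AB and BC.
End slopes at the hinge B, treating each span as simply supported:
  span AB: point load 79.5 at a = 2.75: Pab(L + a)/(6LEI) = 375.8/EI
  span BC: triangular load, peak 30.2: w₀L³/(45EI) = 489.2/EI
  relative rotation θ_0 = (375.8 + 489.2)/EI = 865/EI
A unit hogging moment at B produces rotation L₁/(3EI) + L₂/(3EI) = 6.667/EI.
Slope continuity at B: θ_0 = M_B·6.667/EI, so M_B = 865/6.667 = 129.8 kN·m (hogging).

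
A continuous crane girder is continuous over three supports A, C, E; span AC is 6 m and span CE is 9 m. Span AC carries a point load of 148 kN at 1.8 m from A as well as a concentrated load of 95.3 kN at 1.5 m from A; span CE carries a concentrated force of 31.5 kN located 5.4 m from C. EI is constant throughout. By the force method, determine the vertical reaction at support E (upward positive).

R_E = 7.359 kN

Release continuity at C by inserting a hinge; the redundant is the internal moment M_C. The primary structure is two simply-supported spans AC and CE.
End slopes at the hinge C, treating each span as simply supported:
  span AC: point load 148 at a = 1.8: Pab(L + a)/(6LEI) = 242.4/EI
  span AC: point load 95.3 at a = 1.5: Pab(L + a)/(6LEI) = 134/EI
  span CE: point load 31.5 at a = 5.4: Pab(L + b)/(6LEI) = 142.9/EI
  relative rotation θ_0 = (376.4 + 142.9)/EI = 519.3/EI
A unit hogging moment at C produces rotation L₁/(3EI) + L₂/(3EI) = 5/EI.
Compatibility: M_C·(L₁+L₂)/(3EI) = θ_0, giving M_C = 103.9 kN·m (hogging).
Span CE, ΣM about E: R_C^{CE}·9 = 113.4 + 103.9, so R_C^{CE} = 24.14 kN and R_E = 31.5 − 24.14 = 7.359 kN.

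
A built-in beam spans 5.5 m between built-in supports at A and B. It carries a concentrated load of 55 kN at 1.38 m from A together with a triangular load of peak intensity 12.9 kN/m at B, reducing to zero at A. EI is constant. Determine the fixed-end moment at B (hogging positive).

Release both end moments; the primary structure is a simply-supported span AB with redundants M_A and M_B.
End rotations of the released simple span under the applied load (×1/EI):
  at A: point load 55 at a = 1.38: Pab(L + b)/(6LEI) = 91.16/EI
  at B: point load 55 at a = 1.38: Pab(L + a)/(6LEI) = 65.19/EI
  at A: triangular load, peak 12.9: 7w₀L³/(360EI) = 41.73/EI
  at B: triangular load, peak 12.9: w₀L³/(45EI) = 47.69/EI
  θ_A0 = 132.9/EI,  θ_B0 = 112.9/EI
Flexibility coefficients: a unit moment at one end gives L/(3EI) there and L/(6EI) at the far end, so f₁₁ = f₂₂ = 1.833/EI and f₁₂ = f₂₁ = 0.9167/EI.
Compatibility — zero rotation at each built-in end:
  1.833 M_A + 0.9167 M_B = 132.9
  0.9167 M_A + 1.833 M_B = 112.9
Solving the pair gives M_A = 55.6 kN·m and M_B = 33.78 kN·m (hogging).

M_B = 33.78 kN·m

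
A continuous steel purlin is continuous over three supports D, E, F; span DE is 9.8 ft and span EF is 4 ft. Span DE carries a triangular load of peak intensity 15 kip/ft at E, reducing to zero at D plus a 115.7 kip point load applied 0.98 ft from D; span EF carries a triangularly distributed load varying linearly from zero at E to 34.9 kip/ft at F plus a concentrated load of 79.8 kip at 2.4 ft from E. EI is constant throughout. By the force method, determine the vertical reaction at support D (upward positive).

R_D = 115.1 kip

Release continuity at E by inserting a hinge; the redundant is the internal moment M_E. The primary structure is two simply-supported spans DE and EF.
End slopes at the hinge E, treating each span as simply supported:
  span DE: triangular load, peak 15: w₀L³/(45EI) = 313.7/EI
  span DE: point load 115.7 at a = 0.98: Pab(L + a)/(6LEI) = 183.3/EI
  span EF: triangular load, peak 34.9: 7w₀L³/(360EI) = 43.43/EI
  span EF: point load 79.8 at a = 2.4: Pab(L + b)/(6LEI) = 71.5/EI
  relative rotation θ_0 = (497.1 + 114.9)/EI = 612/EI
A unit hogging moment at E produces rotation L₁/(3EI) + L₂/(3EI) = 4.6/EI.
Slope continuity at E: θ_0 = M_E·4.6/EI, so M_E = 612/4.6 = 133 kip·ft (hogging).
Span DE, ΣM about D with M_E applied at E: R_E^{DE}·9.8 = 593.6 + 133, so R_E^{DE} = 74.15 kip and R_D = 189.2 − 74.15 = 115.1 kip.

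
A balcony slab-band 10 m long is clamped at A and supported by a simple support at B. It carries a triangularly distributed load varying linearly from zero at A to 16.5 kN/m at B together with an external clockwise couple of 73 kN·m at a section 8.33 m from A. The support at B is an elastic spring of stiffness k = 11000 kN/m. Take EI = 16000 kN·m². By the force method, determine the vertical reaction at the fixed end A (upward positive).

R_A = 26.72 kN

Remove the prop at B; the released (primary) structure is a cantilever built in at A.
Downward deflection at the released point B due to the loads:
  triangular load, peak 16.5 at the free end: 11w₀L⁴/(120EI) = 15125/EI
  clockwise couple 73 at a = 8.33: M₀a(2L − a)/(2EI) = 3548/EI
  δ_0 = 18673/EI
Flexibility coefficient — unit upward force at B: δ_{BB} = L³/(3EI) = 333.3/EI.
With EI = 16000 kN·m²: δ_0 = 1.1671 m and δ_{BB} = 0.020833 m/kN.
Compatibility — the spring shortens by R_B/k under the reaction it provides: δ_0 − R_B·δ_{BB} = R_B/k. With 1/k = 0.000091 m/kN, R_B = δ_0 / (δ_{BB} + 1/k) = 1.1671 / (0.020833 + 0.000091) = 55.78 kN.
Vertical equilibrium: R_A = ΣP − R_B = 82.5 − 55.78 = 26.72 kN.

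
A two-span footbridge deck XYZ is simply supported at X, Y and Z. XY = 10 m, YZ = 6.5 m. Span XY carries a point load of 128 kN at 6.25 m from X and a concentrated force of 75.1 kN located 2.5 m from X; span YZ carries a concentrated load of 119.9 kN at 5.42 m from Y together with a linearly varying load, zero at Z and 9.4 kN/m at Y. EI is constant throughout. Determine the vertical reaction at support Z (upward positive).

R_Z = 73.81 kN

Take M_Y as the redundant. Released structure: two simple spans XY and YZ with a hinge at Y.
Rotations at Y on the released spans (each span's end-slope, ×1/EI):
  span XY: point load 128 at a = 6.25: Pab(L + a)/(6LEI) = 812.5/EI
  span XY: point load 75.1 at a = 2.5: Pab(L + a)/(6LEI) = 293.4/EI
  span YZ: point load 119.9 at a = 5.42: Pab(L + b)/(6LEI) = 136.4/EI
  span YZ: triangular load, peak 9.4: w₀L³/(45EI) = 57.37/EI
  relative rotation θ_0 = (1106 + 193.8)/EI = 1300/EI
A unit hogging moment at Y produces rotation L₁/(3EI) + L₂/(3EI) = 5.5/EI.
Slope continuity at Y: θ_0 = M_Y·5.5/EI, so M_Y = 1300/5.5 = 236.3 kN·m (hogging).
Span YZ, ΣM about Z: R_Y^{YZ}·6.5 = 261.9 + 236.3, so R_Y^{YZ} = 76.64 kN and R_Z = 150.4 − 76.64 = 73.81 kN.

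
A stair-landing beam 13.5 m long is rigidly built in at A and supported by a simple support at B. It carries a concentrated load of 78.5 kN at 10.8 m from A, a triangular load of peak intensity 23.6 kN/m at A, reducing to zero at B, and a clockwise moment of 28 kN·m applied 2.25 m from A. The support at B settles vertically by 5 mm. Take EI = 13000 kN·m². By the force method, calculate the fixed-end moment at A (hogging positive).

M_A = 404.7 kN·m

Choose R_B as the redundant. The primary structure is the cantilever fixed at A.
Downward deflection at the released point B due to the loads:
  point load 78.5 at a = 10.8: Pa²(3L − a)/(6EI) = 45323/EI
  triangular load, peak 23.6 at the fixed end: w₀L⁴/(30EI) = 26129/EI
  clockwise couple 28 at a = 2.25: M₀a(2L − a)/(2EI) = 779.6/EI
  δ_0 = 72232/EI
Tip deflection under a unit load at B: L³/(3EI) = 820.1/EI.
With EI = 13000 kN·m²: δ_0 = 5.5563 m and δ_{BB} = 0.063087 m/kN.
Compatibility — the beam at B must follow the support down by 0.005 m: δ_0 − R_B·δ_{BB} = 0.005, so R_B = (5.5563 − 0.005)/0.063087 = 88 kN.
Moment equilibrium about A: M_A = Σ(load moments about A) − R_B·L = 1593 − 88×13.5 = 404.7 kN·m.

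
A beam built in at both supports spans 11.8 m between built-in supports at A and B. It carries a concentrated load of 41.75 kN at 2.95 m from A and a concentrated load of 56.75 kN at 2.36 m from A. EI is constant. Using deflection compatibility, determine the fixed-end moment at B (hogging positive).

M_B = 44.52 kN·m

Release both end moments; the primary structure is a simply-supported span AB with redundants M_A and M_B.
End rotations of the released simple span under the applied load (×1/EI):
  at A: point load 41.75 at a = 2.95: Pab(L + b)/(6LEI) = 317.9/EI
  at B: point load 41.75 at a = 2.95: Pab(L + a)/(6LEI) = 227.1/EI
  at A: point load 56.75 at a = 2.36: Pab(L + b)/(6LEI) = 379.3/EI
  at B: point load 56.75 at a = 2.36: Pab(L + a)/(6LEI) = 252.9/EI
  θ_A0 = 697.2/EI,  θ_B0 = 479.9/EI
Flexibility coefficients: a unit moment at one end gives L/(3EI) there and L/(6EI) at the far end, so f₁₁ = f₂₂ = 3.933/EI and f₁₂ = f₂₁ = 1.967/EI.
Compatibility — zero rotation at each built-in end:
  3.933 M_A + 1.967 M_B = 697.2
  1.967 M_A + 3.933 M_B = 479.9
Solving the pair gives M_A = 155 kN·m and M_B = 44.52 kN·m (hogging).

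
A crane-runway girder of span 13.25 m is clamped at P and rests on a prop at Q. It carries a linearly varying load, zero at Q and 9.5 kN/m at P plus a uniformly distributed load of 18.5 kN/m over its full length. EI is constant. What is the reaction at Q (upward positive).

R_Q = 104.5 kN

Remove the prop at Q; the released (primary) structure is a cantilever built in at P.
Deflection at Q on the released cantilever, summing each load's contribution:
  triangular load, peak 9.5 at the fixed end: w₀L⁴/(30EI) = 9760/EI
  UDL 18.5: wL⁴/(8EI) = 71276/EI
  δ_0 = 81037/EI
Flexibility coefficient — unit upward force at Q: δ_{QQ} = L³/(3EI) = 775.4/EI.
Compatibility at Q: δ_0 − R_Q·δ_{QQ} = 0, so R_Q = 81037/775.4 = 104.5 kN.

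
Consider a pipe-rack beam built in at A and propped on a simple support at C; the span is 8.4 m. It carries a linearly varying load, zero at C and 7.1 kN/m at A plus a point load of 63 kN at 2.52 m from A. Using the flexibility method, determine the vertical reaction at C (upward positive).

R_C = 13.62 kN

Take the reaction at C as the redundant and release it; the primary structure is a cantilever fixed at A.
Free-end deflection of the primary structure under the applied loading (downward +):
  triangular load, peak 7.1 at the fixed end: w₀L⁴/(30EI) = 1178/EI
  point load 63 at a = 2.52: Pa²(3L − a)/(6EI) = 1512/EI
  δ_0 = 2691/EI
Flexibility coefficient — unit upward force at C: δ_{CC} = L³/(3EI) = 197.6/EI.
The prop prevents deflection at C: R_C = δ_0/δ_{CC} = 2691/197.6 = 13.62 kN.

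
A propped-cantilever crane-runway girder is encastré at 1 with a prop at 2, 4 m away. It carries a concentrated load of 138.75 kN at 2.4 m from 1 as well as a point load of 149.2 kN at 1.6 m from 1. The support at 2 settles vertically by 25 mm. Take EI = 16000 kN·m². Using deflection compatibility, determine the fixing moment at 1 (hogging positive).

Release the roller at 2. Primary structure: cantilever fixed at 1.
Primary-structure tip deflection at 2 by superposition:
  point load 138.75 at a = 2.4: Pa²(3L − a)/(6EI) = 1279/EI
  point load 149.2 at a = 1.6: Pa²(3L − a)/(6EI) = 662.1/EI
  δ_0 = 1941/EI
Flexibility coefficient — unit upward force at 2: δ_{22} = L³/(3EI) = 21.33/EI.
With EI = 16000 kN·m²: δ_0 = 0.1213 m and δ_{22} = 0.001333 m/kN.
Compatibility — the beam at 2 must follow the support down by 0.025 m: δ_0 − R_2·δ_{22} = 0.025, so R_2 = (0.1213 − 0.025)/0.001333 = 72.22 kN.
Moment equilibrium about 1: M_1 = Σ(load moments about 1) − R_2·L = 571.7 − 72.22×4 = 282.8 kN·m.

M_1 = 282.8 kN·m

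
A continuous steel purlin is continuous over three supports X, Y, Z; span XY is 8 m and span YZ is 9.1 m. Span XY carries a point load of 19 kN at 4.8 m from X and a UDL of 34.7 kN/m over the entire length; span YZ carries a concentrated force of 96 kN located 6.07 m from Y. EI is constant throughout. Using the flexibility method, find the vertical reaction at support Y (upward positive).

R_Y = 232 kN

Take M_Y as the redundant. Released structure: two simple spans XY and YZ with a hinge at Y.
Rotations at Y on the released spans (each span's end-slope, ×1/EI):
  span XY: point load 19 at a = 4.8: Pab(L + a)/(6LEI) = 77.82/EI
  span XY: UDL 34.7: wL³/(24EI) = 740.3/EI
  span YZ: point load 96 at a = 6.07: Pab(L + b)/(6LEI) = 392.3/EI
  relative rotation θ_0 = (818.1 + 392.3)/EI = 1210/EI
A unit hogging moment at Y produces rotation L₁/(3EI) + L₂/(3EI) = 5.7/EI.
Slope continuity at Y: θ_0 = M_Y·5.7/EI, so M_Y = 1210/5.7 = 212.3 kN·m (hogging).
Span XY, ΣM about X with M_Y applied at Y: R_Y^{XY}·8 = 1202 + 212.3, so R_Y^{XY} = 176.7 kN and R_X = 296.6 − 176.7 = 119.9 kN.
Span YZ, ΣM about Z: R_Y^{YZ}·9.1 = 290.9 + 212.3, so R_Y^{YZ} = 55.3 kN and R_Z = 96 − 55.3 = 40.7 kN.
R_Y = 176.7 + 55.3 = 232 kN.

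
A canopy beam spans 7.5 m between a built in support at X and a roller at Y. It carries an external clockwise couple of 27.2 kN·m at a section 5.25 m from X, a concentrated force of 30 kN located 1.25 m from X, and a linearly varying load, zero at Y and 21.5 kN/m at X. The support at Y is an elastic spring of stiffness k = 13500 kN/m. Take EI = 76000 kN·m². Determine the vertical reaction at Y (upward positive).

R_Y = 21.4 kN

Remove the prop at Y; the released (primary) structure is a cantilever built in at X.
Downward deflection at the released point Y due to the loads:
  clockwise couple 27.2 at a = 5.25: M₀a(2L − a)/(2EI) = 696.1/EI
  point load 30 at a = 1.25: Pa²(3L − a)/(6EI) = 166/EI
  triangular load, peak 21.5 at the fixed end: w₀L⁴/(30EI) = 2268/EI
  δ_0 = 3130/EI
Flexibility coefficient — unit upward force at Y: δ_{YY} = L³/(3EI) = 140.6/EI.
With EI = 76000 kN·m²: δ_0 = 0.041181 m and δ_{YY} = 0.00185 m/kN.
Compatibility — the spring shortens by R_Y/k under the reaction it provides: δ_0 − R_Y·δ_{YY} = R_Y/k. With 1/k = 0.000074 m/kN, R_Y = δ_0 / (δ_{YY} + 1/k) = 0.041181 / (0.00185 + 0.000074) = 21.4 kN.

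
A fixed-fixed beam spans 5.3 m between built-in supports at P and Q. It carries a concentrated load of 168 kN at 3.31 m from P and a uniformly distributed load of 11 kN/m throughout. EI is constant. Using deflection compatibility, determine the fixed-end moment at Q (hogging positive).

Release both end moments; the primary structure is a simply-supported span PQ with redundants M_P and M_Q.
On the primary (simply-supported) span, the end slopes from the loading are:
  at P: point load 168 at a = 3.31: Pab(L + b)/(6LEI) = 253.7/EI
  at Q: point load 168 at a = 3.31: Pab(L + a)/(6LEI) = 299.6/EI
  at P: UDL 11: wL³/(24EI) = 68.24/EI
  at Q: UDL 11: wL³/(24EI) = 68.24/EI
  θ_P0 = 321.9/EI,  θ_Q0 = 367.9/EI
Flexibility coefficients: a unit moment at one end gives L/(3EI) there and L/(6EI) at the far end, so f₁₁ = f₂₂ = 1.767/EI and f₁₂ = f₂₁ = 0.8833/EI.
Compatibility — zero rotation at each built-in end:
  1.767 M_P + 0.8833 M_Q = 321.9
  0.8833 M_P + 1.767 M_Q = 367.9
Solving the pair gives M_P = 104.1 kN·m and M_Q = 156.1 kN·m (hogging).

M_Q = 156.1 kN·m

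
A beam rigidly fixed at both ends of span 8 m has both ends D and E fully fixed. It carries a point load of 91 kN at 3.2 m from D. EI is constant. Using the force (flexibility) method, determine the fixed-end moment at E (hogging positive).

M_E = 69.89 kN·m

Release both end moments; the primary structure is a simply-supported span DE with redundants M_D and M_E.
On the primary (simply-supported) span, the end slopes from the loading are:
  at D: point load 91 at a = 3.2: Pab(L + b)/(6LEI) = 372.7/EI
  at E: point load 91 at a = 3.2: Pab(L + a)/(6LEI) = 326.1/EI
  θ_D0 = 372.7/EI,  θ_E0 = 326.1/EI
Flexibility coefficients: a unit moment at one end gives L/(3EI) there and L/(6EI) at the far end, so f₁₁ = f₂₂ = 2.667/EI and f₁₂ = f₂₁ = 1.333/EI.
Compatibility — zero rotation at each built-in end:
  2.667 M_D + 1.333 M_E = 372.7
  1.333 M_D + 2.667 M_E = 326.1
Solving the pair gives M_D = 104.8 kN·m and M_E = 69.89 kN·m (hogging).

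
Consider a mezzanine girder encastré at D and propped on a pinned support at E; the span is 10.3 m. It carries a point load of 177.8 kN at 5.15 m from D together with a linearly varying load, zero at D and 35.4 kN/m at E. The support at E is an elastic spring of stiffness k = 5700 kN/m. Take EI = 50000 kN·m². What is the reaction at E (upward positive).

R_E = 152.2 kN

Release the roller at E. Primary structure: cantilever fixed at D.
Downward deflection at the released point E due to the loads:
  point load 177.8 at a = 5.15: Pa²(3L − a)/(6EI) = 20238/EI
  triangular load, peak 35.4 at the free end: 11w₀L⁴/(120EI) = 36523/EI
  δ_0 = 56761/EI
Flexibility coefficient — unit upward force at E: δ_{EE} = L³/(3EI) = 364.2/EI.
With EI = 50000 kN·m²: δ_0 = 1.1352 m and δ_{EE} = 0.007285 m/kN.
Compatibility — the spring shortens by R_E/k under the reaction it provides: δ_0 − R_E·δ_{EE} = R_E/k. With 1/k = 0.000175 m/kN, R_E = δ_0 / (δ_{EE} + 1/k) = 1.1352 / (0.007285 + 0.000175) = 152.2 kN.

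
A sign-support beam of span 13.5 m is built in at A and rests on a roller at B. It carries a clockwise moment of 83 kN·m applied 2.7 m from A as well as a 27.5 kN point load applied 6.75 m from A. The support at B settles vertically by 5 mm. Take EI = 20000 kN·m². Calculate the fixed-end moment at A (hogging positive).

Remove the prop at B; the released (primary) structure is a cantilever built in at A.
Primary-structure tip deflection at B by superposition:
  clockwise couple 83 at a = 2.7: M₀a(2L − a)/(2EI) = 2723/EI
  point load 27.5 at a = 6.75: Pa²(3L − a)/(6EI) = 7048/EI
  δ_0 = 9771/EI
Flexibility coefficient — unit upward force at B: δ_{BB} = L³/(3EI) = 820.1/EI.
With EI = 20000 kN·m²: δ_0 = 0.48854 m and δ_{BB} = 0.041006 m/kN.
Compatibility — the beam at B must follow the support down by 0.005 m: δ_0 − R_B·δ_{BB} = 0.005, so R_B = (0.48854 − 0.005)/0.041006 = 11.79 kN.
Moment equilibrium about A: M_A = Σ(load moments about A) − R_B·L = 268.6 − 11.79×13.5 = 109.4 kN·m.

M_A = 109.4 kN·m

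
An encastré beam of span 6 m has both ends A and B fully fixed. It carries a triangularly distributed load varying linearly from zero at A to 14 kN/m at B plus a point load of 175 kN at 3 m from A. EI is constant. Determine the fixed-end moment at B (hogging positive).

M_B = 156.4 kN·m

Release both end moments; the primary structure is a simply-supported span AB with redundants M_A and M_B.
End rotations of the released simple span under the applied load (×1/EI):
  at A: triangular load, peak 14: 7w₀L³/(360EI) = 58.8/EI
  at B: triangular load, peak 14: w₀L³/(45EI) = 67.2/EI
  at A: point load 175 at a = 3: Pab(L + b)/(6LEI) = 393.8/EI
  at B: point load 175 at a = 3: Pab(L + a)/(6LEI) = 393.8/EI
  θ_A0 = 452.6/EI,  θ_B0 = 460.9/EI
Flexibility coefficients: a unit moment at one end gives L/(3EI) there and L/(6EI) at the far end, so f₁₁ = f₂₂ = 2/EI and f₁₂ = f₂₁ = 1/EI.
Compatibility — zero rotation at each built-in end:
  2 M_A + 1 M_B = 452.6
  1 M_A + 2 M_B = 460.9
Solving the pair gives M_A = 148.1 kN·m and M_B = 156.4 kN·m (hogging).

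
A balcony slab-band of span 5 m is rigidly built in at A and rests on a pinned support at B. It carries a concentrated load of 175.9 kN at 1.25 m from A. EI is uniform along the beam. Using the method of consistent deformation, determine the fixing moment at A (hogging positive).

M_A = 144.3 kN·m

Choose R_B as the redundant. The primary structure is the cantilever fixed at A.
Primary-structure tip deflection at B by superposition:
  point load 175.9 at a = 1.25: Pa²(3L − a)/(6EI) = 629.9/EI
Flexibility coefficient — unit upward force at B: δ_{BB} = L³/(3EI) = 41.67/EI.
The prop prevents deflection at B: R_B = δ_0/δ_{BB} = 629.9/41.67 = 15.12 kN.
Moment equilibrium about A: M_A = Σ(load moments about A) − R_B·L = 219.9 − 15.12×5 = 144.3 kN·m.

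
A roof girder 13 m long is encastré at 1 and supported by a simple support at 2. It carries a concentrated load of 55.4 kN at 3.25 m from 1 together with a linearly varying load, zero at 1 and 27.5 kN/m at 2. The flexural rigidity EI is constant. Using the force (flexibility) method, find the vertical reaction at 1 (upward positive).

R_1 = 131.1 kN

Take the reaction at 2 as the redundant and release it; the primary structure is a cantilever fixed at 1.
Downward deflection at the released point 2 due to the loads:
  point load 55.4 at a = 3.25: Pa²(3L − a)/(6EI) = 3487/EI
  triangular load, peak 27.5 at the free end: 11w₀L⁴/(120EI) = 71998/EI
  δ_0 = 75484/EI
Tip deflection under a unit load at 2: L³/(3EI) = 732.3/EI.
Compatibility at 2: δ_0 − R_2·δ_{22} = 0, so R_2 = 75484/732.3 = 103.1 kN.
Vertical equilibrium: R_1 = ΣP − R_2 = 234.2 − 103.1 = 131.1 kN.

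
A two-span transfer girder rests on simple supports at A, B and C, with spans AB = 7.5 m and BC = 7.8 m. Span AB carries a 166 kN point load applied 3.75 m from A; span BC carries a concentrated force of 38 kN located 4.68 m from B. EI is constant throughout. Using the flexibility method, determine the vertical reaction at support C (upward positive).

R_C = 4.875 kN

Release continuity at B by inserting a hinge; the redundant is the internal moment M_B. The primary structure is two simply-supported spans AB and BC.
End slopes at the hinge B, treating each span as simply supported:
  span AB: point load 166 at a = 3.75: Pab(L + a)/(6LEI) = 583.6/EI
  span BC: point load 38 at a = 4.68: Pab(L + b)/(6LEI) = 129.5/EI
  relative rotation θ_0 = (583.6 + 129.5)/EI = 713.1/EI
A unit hogging moment at B produces rotation L₁/(3EI) + L₂/(3EI) = 5.1/EI.
Slope continuity at B: θ_0 = M_B·5.1/EI, so M_B = 713.1/5.1 = 139.8 kN·m (hogging).
Span BC, ΣM about C: R_B^{BC}·7.8 = 118.6 + 139.8, so R_B^{BC} = 33.13 kN and R_C = 38 − 33.13 = 4.875 kN.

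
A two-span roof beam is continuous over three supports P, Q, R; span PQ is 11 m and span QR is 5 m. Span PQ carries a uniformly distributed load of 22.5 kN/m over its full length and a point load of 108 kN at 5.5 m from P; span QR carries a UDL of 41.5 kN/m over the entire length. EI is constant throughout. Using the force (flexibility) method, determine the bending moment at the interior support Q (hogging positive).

M_Q = 427.6 kN·m

Release continuity at Q by inserting a hinge; the redundant is the internal moment M_Q. The primary structure is two simply-supported spans PQ and QR.
Rotations at Q on the released spans (each span's end-slope, ×1/EI):
  span PQ: UDL 22.5: wL³/(24EI) = 1248/EI
  span PQ: point load 108 at a = 5.5: Pab(L + a)/(6LEI) = 816.8/EI
  span QR: UDL 41.5: wL³/(24EI) = 216.1/EI
  relative rotation θ_0 = (2065 + 216.1)/EI = 2281/EI
A unit hogging moment at Q produces rotation L₁/(3EI) + L₂/(3EI) = 5.333/EI.
Compatibility: M_Q·(L₁+L₂)/(3EI) = θ_0, giving M_Q = 427.6 kN·m (hogging).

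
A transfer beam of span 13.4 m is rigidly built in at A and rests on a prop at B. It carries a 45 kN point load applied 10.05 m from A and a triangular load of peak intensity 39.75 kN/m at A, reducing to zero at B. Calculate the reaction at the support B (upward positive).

R_B = 81.74 kN

Release the roller at B. Primary structure: cantilever fixed at A.
Downward deflection at the released point B due to the loads:
  point load 45 at a = 10.05: Pa²(3L − a)/(6EI) = 22839/EI
  triangular load, peak 39.75 at the fixed end: w₀L⁴/(30EI) = 42720/EI
  δ_0 = 65560/EI
Tip deflection under a unit load at B: L³/(3EI) = 802/EI.
Compatibility at B: δ_0 − R_B·δ_{BB} = 0, so R_B = 65560/802 = 81.74 kN.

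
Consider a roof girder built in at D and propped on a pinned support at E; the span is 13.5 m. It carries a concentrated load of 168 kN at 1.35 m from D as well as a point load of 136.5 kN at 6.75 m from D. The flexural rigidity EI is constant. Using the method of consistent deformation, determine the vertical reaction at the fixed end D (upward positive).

R_D = 259.4 kN

Take the reaction at E as the redundant and release it; the primary structure is a cantilever fixed at D.
Primary-structure tip deflection at E by superposition:
  point load 168 at a = 1.35: Pa²(3L − a)/(6EI) = 1998/EI
  point load 136.5 at a = 6.75: Pa²(3L − a)/(6EI) = 34983/EI
  δ_0 = 36981/EI
Tip deflection under a unit load at E: L³/(3EI) = 820.1/EI.
Compatibility at E: δ_0 − R_E·δ_{EE} = 0, so R_E = 36981/820.1 = 45.09 kN.
Vertical equilibrium: R_D = ΣP − R_E = 304.5 − 45.09 = 259.4 kN.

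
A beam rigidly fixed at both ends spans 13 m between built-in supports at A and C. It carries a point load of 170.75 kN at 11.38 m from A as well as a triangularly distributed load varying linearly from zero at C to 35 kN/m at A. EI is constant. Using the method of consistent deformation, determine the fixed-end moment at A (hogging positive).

M_A = 325.9 kN·m

Take the two fixed-end moments M_A, M_C as redundants; the released structure is the simple span AC.
On the primary (simply-supported) span, the end slopes from the loading are:
  at A: point load 170.75 at a = 11.38: Pab(L + b)/(6LEI) = 590/EI
  at C: point load 170.75 at a = 11.38: Pab(L + a)/(6LEI) = 983.9/EI
  at A: triangular load, peak 35: w₀L³/(45EI) = 1709/EI
  at C: triangular load, peak 35: 7w₀L³/(360EI) = 1495/EI
  θ_A0 = 2299/EI,  θ_C0 = 2479/EI
Flexibility coefficients: a unit moment at one end gives L/(3EI) there and L/(6EI) at the far end, so f₁₁ = f₂₂ = 4.333/EI and f₁₂ = f₂₁ = 2.167/EI.
Compatibility — zero rotation at each built-in end:
  4.333 M_A + 2.167 M_C = 2299
  2.167 M_A + 4.333 M_C = 2479
Solving the pair gives M_A = 325.9 kN·m and M_C = 409.1 kN·m (hogging).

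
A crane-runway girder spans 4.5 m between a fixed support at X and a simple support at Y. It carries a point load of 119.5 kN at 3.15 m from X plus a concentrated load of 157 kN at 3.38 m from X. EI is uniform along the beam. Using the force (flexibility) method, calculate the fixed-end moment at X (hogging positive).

Remove the prop at Y; the released (primary) structure is a cantilever built in at X.
Downward deflection at the released point Y due to the loads:
  point load 119.5 at a = 3.15: Pa²(3L − a)/(6EI) = 2045/EI
  point load 157 at a = 3.38: Pa²(3L − a)/(6EI) = 3025/EI
  δ_0 = 5071/EI
Flexibility coefficient — unit upward force at Y: δ_{YY} = L³/(3EI) = 30.38/EI.
Compatibility at Y: δ_0 − R_Y·δ_{YY} = 0, so R_Y = 5071/30.38 = 166.9 kN.
Moment equilibrium about X: M_X = Σ(load moments about X) − R_Y·L = 907.1 − 166.9×4.5 = 155.9 kN·m.

M_X = 155.9 kN·m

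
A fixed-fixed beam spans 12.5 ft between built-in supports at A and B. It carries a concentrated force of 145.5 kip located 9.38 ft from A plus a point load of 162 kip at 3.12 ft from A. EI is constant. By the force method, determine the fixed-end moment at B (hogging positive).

M_B = 350.3 kip·ft

Take the two fixed-end moments M_A, M_B as redundants; the released structure is the simple span AB.
Simple-span end rotations at A and B under the given loads:
  at A: point load 145.5 at a = 9.38: Pab(L + b)/(6LEI) = 886.8/EI
  at B: point load 145.5 at a = 9.38: Pab(L + a)/(6LEI) = 1242/EI
  at A: point load 162 at a = 3.12: Pab(L + b)/(6LEI) = 1383/EI
  at B: point load 162 at a = 3.12: Pab(L + a)/(6LEI) = 987.4/EI
  θ_A0 = 2270/EI,  θ_B0 = 2230/EI
Flexibility coefficients: a unit moment at one end gives L/(3EI) there and L/(6EI) at the far end, so f₁₁ = f₂₂ = 4.167/EI and f₁₂ = f₂₁ = 2.083/EI.
Compatibility — zero rotation at each built-in end:
  4.167 M_A + 2.083 M_B = 2270
  2.083 M_A + 4.167 M_B = 2230
Solving the pair gives M_A = 369.6 kip·ft and M_B = 350.3 kip·ft (hogging).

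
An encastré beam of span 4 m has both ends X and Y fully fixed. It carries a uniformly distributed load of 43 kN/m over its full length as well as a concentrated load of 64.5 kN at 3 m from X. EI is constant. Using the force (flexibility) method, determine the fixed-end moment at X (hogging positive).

M_X = 69.43 kN·m

Take the two fixed-end moments M_X, M_Y as redundants; the released structure is the simple span XY.
End rotations of the released simple span under the applied load (×1/EI):
  at X: UDL 43: wL³/(24EI) = 114.7/EI
  at Y: UDL 43: wL³/(24EI) = 114.7/EI
  at X: point load 64.5 at a = 3: Pab(L + b)/(6LEI) = 40.31/EI
  at Y: point load 64.5 at a = 3: Pab(L + a)/(6LEI) = 56.44/EI
  θ_X0 = 155/EI,  θ_Y0 = 171.1/EI
Flexibility coefficients: a unit moment at one end gives L/(3EI) there and L/(6EI) at the far end, so f₁₁ = f₂₂ = 1.333/EI and f₁₂ = f₂₁ = 0.6667/EI.
Compatibility — zero rotation at each built-in end:
  1.333 M_X + 0.6667 M_Y = 155
  0.6667 M_X + 1.333 M_Y = 171.1
Solving the pair gives M_X = 69.43 kN·m and M_Y = 93.61 kN·m (hogging).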